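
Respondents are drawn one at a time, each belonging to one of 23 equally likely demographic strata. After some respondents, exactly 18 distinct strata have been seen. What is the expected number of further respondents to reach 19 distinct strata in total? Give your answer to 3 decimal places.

From k distinct to k+1 distinct takes on average 23/(23-k) respondents.
Only the k = 18 term is needed: E = 23/5 = 4.6000.

4.600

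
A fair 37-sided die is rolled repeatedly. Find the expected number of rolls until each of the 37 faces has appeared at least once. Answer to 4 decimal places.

After k distinct faces have appeared, the next roll gives a new one with probability (37-k)/37, so the expected wait for the (k+1)-th is 37/(37-k).
E[T] = 37/37 + 37/36 + 37/35 + ... + 37/2 + 37/1 = 37·H_{37}.
H_{37} = 4.20159, so E[T] = 155.45869.

155.4587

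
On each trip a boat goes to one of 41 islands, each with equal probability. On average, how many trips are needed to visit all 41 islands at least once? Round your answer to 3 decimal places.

176.420

After k distinct islands have appeared, the next trip gives a new one with probability (41-k)/41, so the expected wait for the (k+1)-th is 41/(41-k).
E[T] = 41/41 + 41/40 + 41/39 + ... + 41/2 + 41/1 = 41·H_{41}.
H_{41} = 4.3029, so E[T] = 176.4203.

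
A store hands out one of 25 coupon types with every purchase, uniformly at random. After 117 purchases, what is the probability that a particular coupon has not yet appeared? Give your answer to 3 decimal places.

0.008

Each purchase misses the fixed coupon with probability (25-1)/25 = 24/25, independently.
P(still missing after 117) = (24/25)^117 = 0.0084.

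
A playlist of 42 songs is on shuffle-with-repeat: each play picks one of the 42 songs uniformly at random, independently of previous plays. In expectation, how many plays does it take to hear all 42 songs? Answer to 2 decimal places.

181.72

The wait to go from k to k+1 distinct songs is geometric with mean 42/(42-k).
E[T] = 42/42 + 42/41 + 42/40 + ... + 42/2 + 42/1 = 42·H_{42}.
H_{42} = 4.327, so E[T] = 181.723.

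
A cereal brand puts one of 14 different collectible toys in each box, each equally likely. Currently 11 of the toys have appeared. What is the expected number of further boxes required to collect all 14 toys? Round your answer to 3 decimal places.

25.667

From k distinct to k+1 distinct takes on average 14/(14-k) boxes.
Sum over k = 11,...,13: E = 14/3 + 14/2 + 14/1 = 25.6667.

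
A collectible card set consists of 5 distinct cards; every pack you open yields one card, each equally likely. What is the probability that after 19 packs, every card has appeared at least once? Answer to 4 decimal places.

By inclusion–exclusion over which cards are missing,
P(all seen) = Σ_{j=0}^{5} (-1)^j C(5,j)((5-j)/5)^19
= 1.00000 - 0.07206 + 0.00061 - 0.00000 + 0.00000 - 0.00000
= 0.92855.

0.9286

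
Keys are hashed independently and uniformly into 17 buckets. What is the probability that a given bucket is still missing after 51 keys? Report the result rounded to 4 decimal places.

Each key misses the fixed bucket with probability (17-1)/17 = 16/17, independently.
P(still missing after 51) = (16/17)^51 = 0.04542.

0.0454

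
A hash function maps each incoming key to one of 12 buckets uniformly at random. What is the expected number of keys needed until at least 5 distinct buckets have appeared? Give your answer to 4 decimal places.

With k distinct buckets already seen, the next new one arrives after an expected 12/(12-k) keys.
Sum over k = 0,...,4: E = 12/12 + 12/11 + 12/10 + 12/9 + 12/8 = 6.12424.

6.1242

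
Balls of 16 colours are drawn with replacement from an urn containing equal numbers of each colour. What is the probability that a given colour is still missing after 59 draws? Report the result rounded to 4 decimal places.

0.0222

Each draw misses the fixed colour with probability (16-1)/16 = 15/16, independently.
P(still missing after 59) = (15/16)^59 = 0.02220.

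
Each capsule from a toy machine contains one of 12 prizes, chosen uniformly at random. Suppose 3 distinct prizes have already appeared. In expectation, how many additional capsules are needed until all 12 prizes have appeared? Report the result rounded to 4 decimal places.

With k distinct prizes already seen, the next new one takes an expected 12/(12-k) capsules.
Sum over k = 3,...,11: E = 12/9 + 12/8 + 12/7 + ... + 12/2 + 12/1 = 33.94762.

33.9476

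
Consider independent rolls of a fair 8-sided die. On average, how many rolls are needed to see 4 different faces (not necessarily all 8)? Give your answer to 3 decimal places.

Going from k to k+1 distinct takes a geometric number of rolls with mean 8/(8-k).
Sum over k = 0,...,3: E = 8/8 + 8/7 + 8/6 + 8/5 = 5.0762.

5.076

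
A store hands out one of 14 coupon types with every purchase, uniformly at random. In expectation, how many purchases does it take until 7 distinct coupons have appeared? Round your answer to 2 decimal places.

Going from k to k+1 distinct takes a geometric number of purchases with mean 14/(14-k).
Sum over k = 0,...,6: E = 14/14 + 14/13 + 14/12 + ... + 14/9 + 14/8 = 9.222.

9.22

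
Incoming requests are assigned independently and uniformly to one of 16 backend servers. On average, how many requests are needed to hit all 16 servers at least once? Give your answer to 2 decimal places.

54.09

The wait to go from k to k+1 distinct servers is geometric with mean 16/(16-k).
E[T] = 16/16 + 16/15 + 16/14 + ... + 16/2 + 16/1 = 16·H_{16}.
H_{16} = 3.381, so E[T] = 54.092.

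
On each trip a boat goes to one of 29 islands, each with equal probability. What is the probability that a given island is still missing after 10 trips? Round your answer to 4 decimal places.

0.7040

Each trip misses the fixed island with probability (29-1)/29 = 28/29, independently.
P(still missing after 10) = (28/29)^10 = 0.70404.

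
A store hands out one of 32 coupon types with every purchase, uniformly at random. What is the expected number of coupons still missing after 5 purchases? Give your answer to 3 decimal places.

27.303

For each coupon, P(unseen after 5) = (31/32)^5 = 0.8532.
By linearity of expectation, E[unseen] = 32·(31/32)^5 = 27.3029.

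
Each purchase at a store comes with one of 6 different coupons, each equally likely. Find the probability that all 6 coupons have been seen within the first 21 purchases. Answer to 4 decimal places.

0.8726

By inclusion–exclusion over which coupons are missing,
P(all seen) = Σ_{j=0}^{6} (-1)^j C(6,j)((6-j)/6)^21
= 1.00000 - 0.13042 + 0.00301 - 0.00001 + 0.00000 - 0.00000 + 0.00000
= 0.87258.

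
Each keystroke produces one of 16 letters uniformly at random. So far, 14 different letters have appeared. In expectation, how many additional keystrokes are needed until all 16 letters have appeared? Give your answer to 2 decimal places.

24.00

From k distinct to k+1 distinct takes on average 16/(16-k) keystrokes.
Sum over k = 14,...,15: E = 16/2 + 16/1 = 24.000.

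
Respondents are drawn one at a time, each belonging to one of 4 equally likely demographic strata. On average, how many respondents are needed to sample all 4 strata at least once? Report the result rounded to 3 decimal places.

Split into phases: going from k distinct to k+1 distinct takes on average 4/(4-k) respondents.
E[T] = 4/4 + 4/3 + 4/2 + 4/1 = 4·H_{4}.
H_{4} = 2.0833, so E[T] = 8.3333.

8.333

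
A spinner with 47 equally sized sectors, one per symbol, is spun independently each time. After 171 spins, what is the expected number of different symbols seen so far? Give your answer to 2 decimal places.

45.81

For each symbol, P(seen in 171 spins) = 1 - (46/47)^171 = 0.975.
By linearity of expectation, E[distinct seen] = 47·(1 - (46/47)^171) = 45.812.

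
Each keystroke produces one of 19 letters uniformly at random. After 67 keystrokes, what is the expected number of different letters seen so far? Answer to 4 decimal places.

18.4924

For each letter, P(seen in 67 keystrokes) = 1 - (18/19)^67 = 0.97328.
By linearity of expectation, E[distinct seen] = 19·(1 - (18/19)^67) = 18.49240.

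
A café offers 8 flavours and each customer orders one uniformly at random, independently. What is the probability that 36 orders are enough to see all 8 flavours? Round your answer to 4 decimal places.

Let A_i be the event that flavour i is missing after 36 orders. By inclusion–exclusion on the A_i,
P(all seen) = Σ_{j=0}^{8} (-1)^j C(8,j)((8-j)/8)^36
= 1.00000 - 0.06537 + 0.00089 - 0.00000 + 0.00000 - 0.00000 + 0.00000 - 0.00000 + 0.00000
= 0.93552.

0.9355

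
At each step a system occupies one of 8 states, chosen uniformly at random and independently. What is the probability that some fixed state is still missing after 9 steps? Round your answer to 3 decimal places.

0.301

Each step misses the fixed state with probability (8-1)/8 = 7/8, independently.
P(still missing after 9) = (7/8)^9 = 0.3007.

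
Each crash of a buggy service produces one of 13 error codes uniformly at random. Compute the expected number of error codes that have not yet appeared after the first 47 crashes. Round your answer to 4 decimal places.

For each error code, P(unseen after 47) = (12/13)^47 = 0.02324.
By linearity of expectation, E[unseen] = 13·(12/13)^47 = 0.30208.

0.3021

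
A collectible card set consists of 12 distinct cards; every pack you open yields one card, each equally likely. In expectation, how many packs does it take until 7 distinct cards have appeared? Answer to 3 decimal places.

Going from k to k+1 distinct takes a geometric number of packs with mean 12/(12-k).
Sum over k = 0,...,6: E = 12/12 + 12/11 + 12/10 + ... + 12/7 + 12/6 = 9.8385.

9.839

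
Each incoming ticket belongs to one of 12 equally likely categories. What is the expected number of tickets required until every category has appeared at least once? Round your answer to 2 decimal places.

The wait to go from k to k+1 distinct categories is geometric with mean 12/(12-k).
E[T] = 12/12 + 12/11 + 12/10 + ... + 12/2 + 12/1 = 12·H_{12}.
H_{12} = 3.103, so E[T] = 37.239.

37.24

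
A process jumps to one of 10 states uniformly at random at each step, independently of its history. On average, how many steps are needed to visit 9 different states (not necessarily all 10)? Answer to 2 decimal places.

19.29

Going from k to k+1 distinct takes a geometric number of steps with mean 10/(10-k).
Sum over k = 0,...,8: E = 10/10 + 10/9 + 10/8 + ... + 10/3 + 10/2 = 19.290.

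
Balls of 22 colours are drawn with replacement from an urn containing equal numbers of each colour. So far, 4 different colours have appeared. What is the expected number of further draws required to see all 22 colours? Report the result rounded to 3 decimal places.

The wait to go from k to k+1 distinct colours is geometric with mean 22/(22-k).
Sum over k = 4,...,21: E = 22/18 + 22/17 + 22/16 + ... + 22/2 + 22/1 = 76.8924.

76.892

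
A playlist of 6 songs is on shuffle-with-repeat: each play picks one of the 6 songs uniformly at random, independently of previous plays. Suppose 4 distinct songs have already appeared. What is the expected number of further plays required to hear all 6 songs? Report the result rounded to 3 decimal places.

9.000

With k distinct songs already seen, the next new one takes an expected 6/(6-k) plays.
Sum over k = 4,...,5: E = 6/2 + 6/1 = 9.0000.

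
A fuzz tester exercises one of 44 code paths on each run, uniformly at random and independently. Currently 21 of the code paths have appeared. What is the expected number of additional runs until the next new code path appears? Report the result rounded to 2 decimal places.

The number of runs until the next new code path is geometric with success probability 23/44, so its mean is 44/23.
E = 44/23 = 1.913.

1.91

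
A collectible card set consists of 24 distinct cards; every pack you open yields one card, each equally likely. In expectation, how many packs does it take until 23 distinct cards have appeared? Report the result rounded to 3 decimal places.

With k distinct cards already seen, the next new one arrives after an expected 24/(24-k) packs.
Sum over k = 0,...,22: E = 24/24 + 24/23 + 24/22 + ... + 24/3 + 24/2 = 66.6230.

66.623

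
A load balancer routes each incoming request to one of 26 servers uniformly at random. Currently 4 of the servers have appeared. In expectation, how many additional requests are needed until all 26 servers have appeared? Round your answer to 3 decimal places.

From k distinct to k+1 distinct takes on average 26/(26-k) requests.
Sum over k = 4,...,25: E = 26/22 + 26/21 + 26/20 + ... + 26/2 + 26/1 = 95.9611.

95.961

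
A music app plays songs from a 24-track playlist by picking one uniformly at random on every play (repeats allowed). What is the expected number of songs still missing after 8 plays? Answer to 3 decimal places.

For each song, P(unseen after 8) = (23/24)^8 = 0.7114.
By linearity of expectation, E[unseen] = 24·(23/24)^8 = 17.0743.

17.074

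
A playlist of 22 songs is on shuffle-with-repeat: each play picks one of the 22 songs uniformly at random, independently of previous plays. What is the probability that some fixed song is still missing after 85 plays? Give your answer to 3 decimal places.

Each play misses the fixed song with probability (22-1)/22 = 21/22, independently.
P(still missing after 85) = (21/22)^85 = 0.0192.

0.019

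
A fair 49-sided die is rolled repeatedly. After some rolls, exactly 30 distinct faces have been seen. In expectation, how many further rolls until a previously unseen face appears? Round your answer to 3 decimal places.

Each roll yields a new face with probability (49-30)/49 = 19/49, so the wait is geometric with mean 49/19.
E = 49/19 = 2.5789.

2.579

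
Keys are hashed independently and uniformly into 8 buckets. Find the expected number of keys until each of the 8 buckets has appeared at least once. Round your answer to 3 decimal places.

21.743

The wait to go from k to k+1 distinct buckets is geometric with mean 8/(8-k).
E[T] = 8/8 + 8/7 + 8/6 + ... + 8/2 + 8/1 = 8·H_{8}.
H_{8} = 2.7179, so E[T] = 21.7429.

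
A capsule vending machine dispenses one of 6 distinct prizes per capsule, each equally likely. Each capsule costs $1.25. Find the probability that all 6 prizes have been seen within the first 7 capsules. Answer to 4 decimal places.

Let A_i be the event that prize i is missing after 7 capsules. By inclusion–exclusion on the A_i,
P(all seen) = Σ_{j=0}^{6} (-1)^j C(6,j)((6-j)/6)^7
= 1.00000 - 1.67449 + 0.87791 - 0.15625 + 0.00686 - 0.00002 + 0.00000
= 0.05401.

0.0540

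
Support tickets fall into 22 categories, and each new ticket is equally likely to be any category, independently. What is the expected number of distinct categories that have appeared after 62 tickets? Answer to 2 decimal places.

For each category, P(seen in 62 tickets) = 1 - (21/22)^62 = 0.944.
By linearity of expectation, E[distinct seen] = 22·(1 - (21/22)^62) = 20.770.

20.77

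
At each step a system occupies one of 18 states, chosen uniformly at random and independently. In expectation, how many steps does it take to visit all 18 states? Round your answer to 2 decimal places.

62.91

After k distinct states have appeared, the next step gives a new one with probability (18-k)/18, so the expected wait for the (k+1)-th is 18/(18-k).
E[T] = 18/18 + 18/17 + 18/16 + ... + 18/2 + 18/1 = 18·H_{18}.
H_{18} = 3.495, so E[T] = 62.912.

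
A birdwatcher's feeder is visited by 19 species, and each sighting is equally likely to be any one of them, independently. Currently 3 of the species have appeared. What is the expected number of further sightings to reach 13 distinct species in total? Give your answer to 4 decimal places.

17.6839

The wait to go from k to k+1 distinct species is geometric with mean 19/(19-k).
Sum over k = 3,...,12: E = 19/16 + 19/15 + 19/14 + ... + 19/8 + 19/7 = 17.68385.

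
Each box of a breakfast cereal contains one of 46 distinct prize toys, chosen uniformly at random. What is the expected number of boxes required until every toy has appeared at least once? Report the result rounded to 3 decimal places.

Split into phases: going from k distinct to k+1 distinct takes on average 46/(46-k) boxes.
E[T] = 46/46 + 46/45 + 46/44 + ... + 46/2 + 46/1 = 46·H_{46}.
H_{46} = 4.4167, so E[T] = 203.1676.

203.168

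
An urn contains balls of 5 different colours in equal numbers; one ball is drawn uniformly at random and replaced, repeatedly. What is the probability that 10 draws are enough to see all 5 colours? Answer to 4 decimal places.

By inclusion–exclusion over which colours are missing,
P(all seen) = Σ_{j=0}^{5} (-1)^j C(5,j)((5-j)/5)^10
= 1.00000 - 0.53687 + 0.06047 - 0.00105 + 0.00000 - 0.00000
= 0.52255.

0.5225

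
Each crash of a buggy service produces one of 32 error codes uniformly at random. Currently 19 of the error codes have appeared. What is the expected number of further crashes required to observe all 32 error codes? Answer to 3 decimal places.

The wait to go from k to k+1 distinct error codes is geometric with mean 32/(32-k).
Sum over k = 19,...,31: E = 32/13 + 32/12 + 32/11 + ... + 32/2 + 32/1 = 101.7643.

101.764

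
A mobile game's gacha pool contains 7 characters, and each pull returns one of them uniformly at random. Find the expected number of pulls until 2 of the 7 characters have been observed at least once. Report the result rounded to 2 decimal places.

2.17

With k distinct characters already seen, the next new one arrives after an expected 7/(7-k) pulls.
Sum over k = 0,...,1: E = 7/7 + 7/6 = 2.167.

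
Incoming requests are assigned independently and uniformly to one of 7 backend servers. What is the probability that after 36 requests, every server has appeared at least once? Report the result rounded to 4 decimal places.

By inclusion–exclusion over which servers are missing,
P(all seen) = Σ_{j=0}^{7} (-1)^j C(7,j)((7-j)/7)^36
= 1.00000 - 0.02723 + 0.00012 - 0.00000 + 0.00000 - 0.00000 + 0.00000 - 0.00000
= 0.97289.

0.9729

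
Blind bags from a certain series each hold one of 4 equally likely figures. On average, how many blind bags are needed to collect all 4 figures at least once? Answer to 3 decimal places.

8.333

The wait to go from k to k+1 distinct figures is geometric with mean 4/(4-k).
E[T] = 4/4 + 4/3 + 4/2 + 4/1 = 4·H_{4}.
H_{4} = 2.0833, so E[T] = 8.3333.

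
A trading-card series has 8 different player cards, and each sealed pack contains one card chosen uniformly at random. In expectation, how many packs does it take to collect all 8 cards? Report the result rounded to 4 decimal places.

21.7429

The wait to go from k to k+1 distinct cards is geometric with mean 8/(8-k).
E[T] = 8/8 + 8/7 + 8/6 + ... + 8/2 + 8/1 = 8·H_{8}.
H_{8} = 2.71786, so E[T] = 21.74286.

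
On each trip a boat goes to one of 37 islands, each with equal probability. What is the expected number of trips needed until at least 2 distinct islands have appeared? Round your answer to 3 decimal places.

Going from k to k+1 distinct takes a geometric number of trips with mean 37/(37-k).
Sum over k = 0,...,1: E = 37/37 + 37/36 = 2.0278.

2.028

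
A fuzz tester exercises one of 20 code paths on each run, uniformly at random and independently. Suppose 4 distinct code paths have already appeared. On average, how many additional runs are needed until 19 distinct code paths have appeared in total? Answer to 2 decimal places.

The wait to go from k to k+1 distinct code paths is geometric with mean 20/(20-k).
Sum over k = 4,...,18: E = 20/16 + 20/15 + 20/14 + ... + 20/3 + 20/2 = 47.615.

47.61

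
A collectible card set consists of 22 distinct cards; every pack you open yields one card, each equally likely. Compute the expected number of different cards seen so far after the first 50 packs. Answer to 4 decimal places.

For each card, P(seen in 50 packs) = 1 - (21/22)^50 = 0.90231.
By linearity of expectation, E[distinct seen] = 22·(1 - (21/22)^50) = 19.85092.

19.8509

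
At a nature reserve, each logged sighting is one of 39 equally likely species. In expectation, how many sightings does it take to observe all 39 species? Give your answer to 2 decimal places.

165.89

The wait to go from k to k+1 distinct species is geometric with mean 39/(39-k).
E[T] = 39/39 + 39/38 + 39/37 + ... + 39/2 + 39/1 = 39·H_{39}.
H_{39} = 4.254, so E[T] = 165.888.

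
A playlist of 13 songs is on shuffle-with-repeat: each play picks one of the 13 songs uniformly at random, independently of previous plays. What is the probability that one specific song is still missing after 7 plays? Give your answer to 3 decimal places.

Each play misses the fixed song with probability (13-1)/13 = 12/13, independently.
P(still missing after 7) = (12/13)^7 = 0.5710.

0.571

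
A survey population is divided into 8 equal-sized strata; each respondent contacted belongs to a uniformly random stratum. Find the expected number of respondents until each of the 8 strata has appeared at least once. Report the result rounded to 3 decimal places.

The wait to go from k to k+1 distinct strata is geometric with mean 8/(8-k).
E[T] = 8/8 + 8/7 + 8/6 + ... + 8/2 + 8/1 = 8·H_{8}.
H_{8} = 2.7179, so E[T] = 21.7429.

21.743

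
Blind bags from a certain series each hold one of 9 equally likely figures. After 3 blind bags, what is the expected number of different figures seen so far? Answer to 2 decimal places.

2.68

For each figure, P(seen in 3 blind bags) = 1 - (8/9)^3 = 0.298.
By linearity of expectation, E[distinct seen] = 9·(1 - (8/9)^3) = 2.679.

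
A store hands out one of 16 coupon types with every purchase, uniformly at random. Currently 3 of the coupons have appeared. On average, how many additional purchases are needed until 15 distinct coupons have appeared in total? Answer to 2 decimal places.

34.88

From k distinct to k+1 distinct takes on average 16/(16-k) purchases.
Sum over k = 3,...,14: E = 16/13 + 16/12 + 16/11 + ... + 16/3 + 16/2 = 34.882.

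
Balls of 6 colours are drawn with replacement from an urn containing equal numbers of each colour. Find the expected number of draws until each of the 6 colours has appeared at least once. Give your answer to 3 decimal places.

The wait to go from k to k+1 distinct colours is geometric with mean 6/(6-k).
E[T] = 6/6 + 6/5 + 6/4 + 6/3 + 6/2 + 6/1 = 6·H_{6}.
H_{6} = 2.4500, so E[T] = 14.7000.

14.700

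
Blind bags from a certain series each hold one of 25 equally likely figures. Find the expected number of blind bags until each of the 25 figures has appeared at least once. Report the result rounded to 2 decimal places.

95.40

After k distinct figures have appeared, the next blind bag gives a new one with probability (25-k)/25, so the expected wait for the (k+1)-th is 25/(25-k).
E[T] = 25/25 + 25/24 + 25/23 + ... + 25/2 + 25/1 = 25·H_{25}.
H_{25} = 3.816, so E[T] = 95.399.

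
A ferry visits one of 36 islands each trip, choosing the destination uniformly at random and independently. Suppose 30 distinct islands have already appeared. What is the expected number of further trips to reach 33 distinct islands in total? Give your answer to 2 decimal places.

22.20

With k distinct islands already seen, the next new one takes an expected 36/(36-k) trips.
Sum over k = 30,...,32: E = 36/6 + 36/5 + 36/4 = 22.200.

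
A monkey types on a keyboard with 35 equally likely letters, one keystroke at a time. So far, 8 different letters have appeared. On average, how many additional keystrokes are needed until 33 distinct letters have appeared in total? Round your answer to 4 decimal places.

83.7010

With k distinct letters already seen, the next new one takes an expected 35/(35-k) keystrokes.
Sum over k = 8,...,32: E = 35/27 + 35/26 + 35/25 + ... + 35/4 + 35/3 = 83.70099.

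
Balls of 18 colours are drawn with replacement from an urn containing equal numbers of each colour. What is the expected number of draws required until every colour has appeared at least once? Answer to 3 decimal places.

Split into phases: going from k distinct to k+1 distinct takes on average 18/(18-k) draws.
E[T] = 18/18 + 18/17 + 18/16 + ... + 18/2 + 18/1 = 18·H_{18}.
H_{18} = 3.4951, so E[T] = 62.9119.

62.912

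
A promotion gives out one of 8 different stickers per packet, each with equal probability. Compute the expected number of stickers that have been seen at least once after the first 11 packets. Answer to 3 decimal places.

6.158

For each sticker, P(seen in 11 packets) = 1 - (7/8)^11 = 0.7698.
By linearity of expectation, E[distinct seen] = 8·(1 - (7/8)^11) = 6.1585.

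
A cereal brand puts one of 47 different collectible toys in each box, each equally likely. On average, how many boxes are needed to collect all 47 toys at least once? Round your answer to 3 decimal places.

The wait to go from k to k+1 distinct toys is geometric with mean 47/(47-k).
E[T] = 47/47 + 47/46 + 47/45 + ... + 47/2 + 47/1 = 47·H_{47}.
H_{47} = 4.4380, so E[T] = 208.5843.

208.584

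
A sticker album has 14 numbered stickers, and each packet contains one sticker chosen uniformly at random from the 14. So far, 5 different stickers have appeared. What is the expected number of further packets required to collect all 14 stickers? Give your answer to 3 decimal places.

With k distinct stickers already seen, the next new one takes an expected 14/(14-k) packets.
Sum over k = 5,...,13: E = 14/9 + 14/8 + 14/7 + ... + 14/2 + 14/1 = 39.6056.

39.606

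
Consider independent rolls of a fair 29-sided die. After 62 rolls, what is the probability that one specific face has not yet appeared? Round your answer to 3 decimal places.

0.114

Each roll misses the fixed face with probability (29-1)/29 = 28/29, independently.
P(still missing after 62) = (28/29)^62 = 0.1135.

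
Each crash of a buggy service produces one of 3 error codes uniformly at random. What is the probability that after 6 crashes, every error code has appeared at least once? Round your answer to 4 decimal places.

Let A_i be the event that error code i is missing after 6 crashes. By inclusion–exclusion on the A_i,
P(all seen) = Σ_{j=0}^{3} (-1)^j C(3,j)((3-j)/3)^6
= 1.00000 - 0.26337 + 0.00412 - 0.00000
= 0.74074.

0.7407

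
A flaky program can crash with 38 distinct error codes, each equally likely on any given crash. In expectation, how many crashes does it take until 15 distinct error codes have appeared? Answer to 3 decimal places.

With k distinct error codes already seen, the next new one arrives after an expected 38/(38-k) crashes.
Sum over k = 0,...,14: E = 38/38 + 38/37 + 38/36 + ... + 38/25 + 38/24 = 18.7572.

18.757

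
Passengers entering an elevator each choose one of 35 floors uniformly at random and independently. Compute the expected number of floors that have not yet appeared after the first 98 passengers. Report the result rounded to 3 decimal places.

2.043

For each floor, P(unseen after 98) = (34/35)^98 = 0.0584.
By linearity of expectation, E[unseen] = 35·(34/35)^98 = 2.0433.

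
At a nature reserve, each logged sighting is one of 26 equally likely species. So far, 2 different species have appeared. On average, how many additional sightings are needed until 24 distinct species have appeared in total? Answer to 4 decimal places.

The wait to go from k to k+1 distinct species is geometric with mean 26/(26-k).
Sum over k = 2,...,23: E = 26/24 + 26/23 + 26/22 + ... + 26/4 + 26/3 = 59.17491.

59.1749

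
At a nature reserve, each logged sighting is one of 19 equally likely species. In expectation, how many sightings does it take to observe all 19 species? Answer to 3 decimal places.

Split into phases: going from k distinct to k+1 distinct takes on average 19/(19-k) sightings.
E[T] = 19/19 + 19/18 + 19/17 + ... + 19/2 + 19/1 = 19·H_{19}.
H_{19} = 3.5477, so E[T] = 67.4071.

67.407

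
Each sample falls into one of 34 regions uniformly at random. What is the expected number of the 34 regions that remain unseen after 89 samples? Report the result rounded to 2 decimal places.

2.39

For each region, P(unseen after 89) = (33/34)^89 = 0.070.
By linearity of expectation, E[unseen] = 34·(33/34)^89 = 2.386.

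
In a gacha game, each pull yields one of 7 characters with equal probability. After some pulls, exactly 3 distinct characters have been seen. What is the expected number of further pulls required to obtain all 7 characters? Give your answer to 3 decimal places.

14.583

From k distinct to k+1 distinct takes on average 7/(7-k) pulls.
Sum over k = 3,...,6: E = 7/4 + 7/3 + 7/2 + 7/1 = 14.5833.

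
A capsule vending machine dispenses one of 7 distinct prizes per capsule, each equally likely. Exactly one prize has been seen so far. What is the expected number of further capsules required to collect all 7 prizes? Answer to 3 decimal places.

From k distinct to k+1 distinct takes on average 7/(7-k) capsules.
Sum over k = 1,...,6: E = 7/6 + 7/5 + 7/4 + 7/3 + 7/2 + 7/1 = 17.1500.

17.150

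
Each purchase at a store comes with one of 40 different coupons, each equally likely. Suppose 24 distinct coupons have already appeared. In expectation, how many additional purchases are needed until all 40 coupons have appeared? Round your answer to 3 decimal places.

135.229

With k distinct coupons already seen, the next new one takes an expected 40/(40-k) purchases.
Sum over k = 24,...,39: E = 40/16 + 40/15 + 40/14 + ... + 40/2 + 40/1 = 135.2292.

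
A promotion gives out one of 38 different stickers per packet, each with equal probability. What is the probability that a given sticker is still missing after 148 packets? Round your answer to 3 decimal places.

0.019

Each packet misses the fixed sticker with probability (38-1)/38 = 37/38, independently.
P(still missing after 148) = (37/38)^148 = 0.0193.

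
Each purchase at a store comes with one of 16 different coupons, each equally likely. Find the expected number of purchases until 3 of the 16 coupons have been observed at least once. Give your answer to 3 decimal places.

3.210

Going from k to k+1 distinct takes a geometric number of purchases with mean 16/(16-k).
Sum over k = 0,...,2: E = 16/16 + 16/15 + 16/14 = 3.2095.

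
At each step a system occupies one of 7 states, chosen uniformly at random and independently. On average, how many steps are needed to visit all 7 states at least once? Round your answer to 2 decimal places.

Split into phases: going from k distinct to k+1 distinct takes on average 7/(7-k) steps.
E[T] = 7/7 + 7/6 + 7/5 + ... + 7/2 + 7/1 = 7·H_{7}.
H_{7} = 2.593, so E[T] = 18.150.

18.15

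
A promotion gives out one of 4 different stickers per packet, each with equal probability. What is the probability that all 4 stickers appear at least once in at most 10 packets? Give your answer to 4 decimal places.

0.7806

By inclusion–exclusion over which stickers are missing,
P(all seen) = Σ_{j=0}^{4} (-1)^j C(4,j)((4-j)/4)^10
= 1.00000 - 0.22525 + 0.00586 - 0.00000 + 0.00000
= 0.78060.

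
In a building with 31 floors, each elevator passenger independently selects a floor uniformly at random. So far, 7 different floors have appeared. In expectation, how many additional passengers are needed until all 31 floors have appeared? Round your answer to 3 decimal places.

The wait to go from k to k+1 distinct floors is geometric with mean 31/(31-k).
Sum over k = 7,...,30: E = 31/24 + 31/23 + 31/22 + ... + 31/2 + 31/1 = 117.0547.

117.055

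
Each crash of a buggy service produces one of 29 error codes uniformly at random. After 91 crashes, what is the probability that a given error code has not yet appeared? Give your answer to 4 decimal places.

0.0410

Each crash misses the fixed error code with probability (29-1)/29 = 28/29, independently.
P(still missing after 91) = (28/29)^91 = 0.04104.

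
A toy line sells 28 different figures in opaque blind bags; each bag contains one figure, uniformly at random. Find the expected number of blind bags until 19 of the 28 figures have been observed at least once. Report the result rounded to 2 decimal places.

30.75

Going from k to k+1 distinct takes a geometric number of blind bags with mean 28/(28-k).
Sum over k = 0,...,18: E = 28/28 + 28/27 + 28/26 + ... + 28/11 + 28/10 = 30.750.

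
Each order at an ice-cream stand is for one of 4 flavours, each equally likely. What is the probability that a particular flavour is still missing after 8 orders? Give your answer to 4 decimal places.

Each order misses the fixed flavour with probability (4-1)/4 = 3/4, independently.
P(still missing after 8) = (3/4)^8 = 0.10011.

0.1001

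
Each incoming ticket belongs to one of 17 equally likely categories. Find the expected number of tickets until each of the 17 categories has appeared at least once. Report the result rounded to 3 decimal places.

After k distinct categories have appeared, the next ticket gives a new one with probability (17-k)/17, so the expected wait for the (k+1)-th is 17/(17-k).
E[T] = 17/17 + 17/16 + 17/15 + ... + 17/2 + 17/1 = 17·H_{17}.
H_{17} = 3.4396, so E[T] = 58.4724.

58.472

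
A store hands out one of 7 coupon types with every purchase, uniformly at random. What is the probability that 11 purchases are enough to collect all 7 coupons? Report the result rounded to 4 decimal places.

0.1631

Let A_i be the event that coupon i is missing after 11 purchases. By inclusion–exclusion on the A_i,
P(all seen) = Σ_{j=0}^{7} (-1)^j C(7,j)((7-j)/7)^11
= 1.00000 - 1.28435 + 0.51857 - 0.07424 + 0.00314 - 0.00002 + 0.00000 - 0.00000
= 0.16310.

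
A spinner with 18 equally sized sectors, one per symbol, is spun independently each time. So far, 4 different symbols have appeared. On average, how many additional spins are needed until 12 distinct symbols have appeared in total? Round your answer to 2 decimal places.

14.43

With k distinct symbols already seen, the next new one takes an expected 18/(18-k) spins.
Sum over k = 4,...,11: E = 18/14 + 18/13 + 18/12 + ... + 18/8 + 18/7 = 14.428.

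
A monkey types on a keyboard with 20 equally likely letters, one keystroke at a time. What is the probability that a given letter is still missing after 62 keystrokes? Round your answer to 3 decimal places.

0.042

Each keystroke misses the fixed letter with probability (20-1)/20 = 19/20, independently.
P(still missing after 62) = (19/20)^62 = 0.0416.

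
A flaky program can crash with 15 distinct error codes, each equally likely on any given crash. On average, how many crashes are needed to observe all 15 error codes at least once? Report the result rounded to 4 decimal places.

After k distinct error codes have appeared, the next crash gives a new one with probability (15-k)/15, so the expected wait for the (k+1)-th is 15/(15-k).
E[T] = 15/15 + 15/14 + 15/13 + ... + 15/2 + 15/1 = 15·H_{15}.
H_{15} = 3.31823, so E[T] = 49.77343.

49.7734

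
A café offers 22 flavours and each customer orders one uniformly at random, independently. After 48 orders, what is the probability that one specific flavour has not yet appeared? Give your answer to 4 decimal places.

On each order the fixed flavour fails to appear with probability 21/22.
P(still missing after 48) = (21/22)^48 = 0.10721.

0.1072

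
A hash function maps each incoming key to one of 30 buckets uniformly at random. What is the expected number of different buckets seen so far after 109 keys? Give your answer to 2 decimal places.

29.25

For each bucket, P(seen in 109 keys) = 1 - (29/30)^109 = 0.975.
By linearity of expectation, E[distinct seen] = 30·(1 - (29/30)^109) = 29.255.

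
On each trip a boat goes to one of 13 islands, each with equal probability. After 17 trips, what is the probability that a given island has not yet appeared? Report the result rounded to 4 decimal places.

0.2565

On each trip the fixed island fails to appear with probability 12/13.
P(still missing after 17) = (12/13)^17 = 0.25647.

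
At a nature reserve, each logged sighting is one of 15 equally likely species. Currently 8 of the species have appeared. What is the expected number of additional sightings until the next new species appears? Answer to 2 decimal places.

2.14

The number of sightings until the next new species is geometric with success probability 7/15, so its mean is 15/7.
E = 15/7 = 2.143.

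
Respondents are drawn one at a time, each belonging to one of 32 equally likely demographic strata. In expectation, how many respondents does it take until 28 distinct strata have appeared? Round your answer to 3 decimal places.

63.205

Going from k to k+1 distinct takes a geometric number of respondents with mean 32/(32-k).
Sum over k = 0,...,27: E = 32/32 + 32/31 + 32/30 + ... + 32/6 + 32/5 = 63.2052.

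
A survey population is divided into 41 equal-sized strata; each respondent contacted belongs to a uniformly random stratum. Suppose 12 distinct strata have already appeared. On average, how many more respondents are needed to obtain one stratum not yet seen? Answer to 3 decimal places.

Each respondent yields a new stratum with probability (41-12)/41 = 29/41, so the wait is geometric with mean 41/29.
E = 41/29 = 1.4138.

1.414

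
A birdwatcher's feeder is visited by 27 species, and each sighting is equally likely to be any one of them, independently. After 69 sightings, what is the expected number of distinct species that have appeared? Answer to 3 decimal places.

For each species, P(seen in 69 sightings) = 1 - (26/27)^69 = 0.9260.
By linearity of expectation, E[distinct seen] = 27·(1 - (26/27)^69) = 25.0028.

25.003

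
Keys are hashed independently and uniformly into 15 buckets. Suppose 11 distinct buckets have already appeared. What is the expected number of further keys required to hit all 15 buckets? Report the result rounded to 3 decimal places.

From k distinct to k+1 distinct takes on average 15/(15-k) keys.
Sum over k = 11,...,14: E = 15/4 + 15/3 + 15/2 + 15/1 = 31.2500.

31.250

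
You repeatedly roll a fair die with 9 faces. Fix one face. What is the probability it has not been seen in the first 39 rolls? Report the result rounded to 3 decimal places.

0.010

Each roll misses the fixed face with probability (9-1)/9 = 8/9, independently.
P(still missing after 39) = (8/9)^39 = 0.0101.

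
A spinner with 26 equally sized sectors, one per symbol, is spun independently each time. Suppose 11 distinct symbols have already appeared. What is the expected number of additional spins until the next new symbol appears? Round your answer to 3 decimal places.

1.733

The number of spins until the next new symbol is geometric with success probability 15/26, so its mean is 26/15.
E = 26/15 = 1.7333.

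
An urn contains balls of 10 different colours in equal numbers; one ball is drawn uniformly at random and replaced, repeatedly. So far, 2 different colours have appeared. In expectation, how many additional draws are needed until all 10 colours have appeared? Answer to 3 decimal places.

27.179

With k distinct colours already seen, the next new one takes an expected 10/(10-k) draws.
Sum over k = 2,...,9: E = 10/8 + 10/7 + 10/6 + ... + 10/2 + 10/1 = 27.1786.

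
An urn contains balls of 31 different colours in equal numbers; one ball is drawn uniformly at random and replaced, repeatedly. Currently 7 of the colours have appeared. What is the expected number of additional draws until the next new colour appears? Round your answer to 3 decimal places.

1.292

The number of draws until the next new colour is geometric with success probability 24/31, so its mean is 31/24.
E = 31/24 = 1.2917.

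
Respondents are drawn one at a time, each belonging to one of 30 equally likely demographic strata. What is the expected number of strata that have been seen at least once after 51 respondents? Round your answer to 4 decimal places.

For each stratum, P(seen in 51 respondents) = 1 - (29/30)^51 = 0.82253.
By linearity of expectation, E[distinct seen] = 30·(1 - (29/30)^51) = 24.67604.

24.6760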